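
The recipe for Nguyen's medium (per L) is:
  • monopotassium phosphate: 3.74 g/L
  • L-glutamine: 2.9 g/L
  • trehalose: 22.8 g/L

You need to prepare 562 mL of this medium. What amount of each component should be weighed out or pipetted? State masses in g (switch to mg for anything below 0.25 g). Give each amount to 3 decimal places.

Scale factor relative to 1 L: 0.562.
monopotassium phosphate: 3.74 g/L × 0.562 L = 2.102 g
L-glutamine: 2.9 g/L × 0.562 L = 1.630 g
trehalose: 22.8 g/L × 0.562 L = 12.814 g

monopotassium phosphate 2.102 g; L-glutamine 1.630 g; trehalose 12.814 g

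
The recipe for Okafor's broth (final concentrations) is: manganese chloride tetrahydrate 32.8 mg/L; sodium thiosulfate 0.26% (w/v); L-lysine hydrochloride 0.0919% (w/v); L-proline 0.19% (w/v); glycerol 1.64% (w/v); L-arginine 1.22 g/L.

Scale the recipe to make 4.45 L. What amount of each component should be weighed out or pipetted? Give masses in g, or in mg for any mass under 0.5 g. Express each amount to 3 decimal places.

Scale factor relative to 1 L: 4.45.
manganese chloride tetrahydrate: 32.8 mg/L × 4.45 L = 145.960 mg
sodium thiosulfate: 0.26 g per 100 mL × 4450 mL ÷ 100 = 11.570 g
L-lysine hydrochloride: 0.0919% w/v = 0.919 g/L → 0.919 × 4.45 L = 4.090 g
L-proline: 0.19% w/v = 1.9 g/L → 1.9 × 4.45 L = 8.455 g
glycerol: 1.64 g per 100 mL × 4450 mL ÷ 100 = 72.980 g
L-arginine: 1.22 g/L × 4.45 L = 5.429 g

manganese chloride tetrahydrate 145.960 mg; sodium thiosulfate 11.570 g; L-lysine hydrochloride 4.090 g; L-proline 8.455 g; glycerol 72.980 g; L-arginine 5.429 g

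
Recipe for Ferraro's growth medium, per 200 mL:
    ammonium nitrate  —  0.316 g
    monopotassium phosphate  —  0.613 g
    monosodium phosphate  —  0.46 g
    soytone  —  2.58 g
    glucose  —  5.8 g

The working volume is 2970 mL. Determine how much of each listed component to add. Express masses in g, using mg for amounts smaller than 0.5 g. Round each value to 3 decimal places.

ammonium nitrate 4.693 g; monopotassium phosphate 9.103 g; monosodium phosphate 6.831 g; soytone 38.313 g; glucose 86.130 g

Scale factor = 2970 mL / 200 mL = 14.85.
ammonium nitrate: 0.316 g × (2970 mL / 200 mL) = 4.693 g
monopotassium phosphate: 0.613 g × (2970 mL / 200 mL) = 9.103 g
monosodium phosphate: 0.46 g × (2970 mL / 200 mL) = 6.831 g
soytone: 2.58 g × (2970 mL / 200 mL) = 38.313 g
glucose: 5.8 g × (2970 mL / 200 mL) = 86.130 g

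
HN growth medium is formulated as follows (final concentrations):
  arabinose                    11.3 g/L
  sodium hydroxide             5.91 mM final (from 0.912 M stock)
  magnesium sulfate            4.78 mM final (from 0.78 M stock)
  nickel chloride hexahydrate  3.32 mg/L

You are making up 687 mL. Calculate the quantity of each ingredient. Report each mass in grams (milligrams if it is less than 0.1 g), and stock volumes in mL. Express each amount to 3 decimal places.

arabinose 7.763 g; sodium hydroxide 4.452 mL; magnesium sulfate 4.210 mL; nickel chloride hexahydrate 2.281 mg

Scale factor relative to 1 L: 0.687.
arabinose: 11.3 g/L × 0.687 L = 7.763 g
sodium hydroxide: C1V1 = C2V2 → 5.91 mM × 687 mL ÷ 912 mM = 4.452 mL
magnesium sulfate: dilute stock: 4.78 mM × 687 mL ÷ 780 mM = 4.210 mL
nickel chloride hexahydrate: 3.32 mg/L × 0.687 L = 2.281 mg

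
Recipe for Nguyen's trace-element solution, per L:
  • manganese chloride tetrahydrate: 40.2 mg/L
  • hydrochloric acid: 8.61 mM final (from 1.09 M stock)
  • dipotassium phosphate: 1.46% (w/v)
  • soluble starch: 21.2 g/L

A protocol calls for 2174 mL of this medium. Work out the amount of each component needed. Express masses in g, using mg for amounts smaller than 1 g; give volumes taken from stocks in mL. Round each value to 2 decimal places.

manganese chloride tetrahydrate 87.39 mg; hydrochloric acid 17.17 mL; dipotassium phosphate 31.74 g; soluble starch 46.09 g

Target volume = 2174 mL = 2.174 L.
manganese chloride tetrahydrate: 40.2 mg/L × 2.174 L = 87.39 mg
hydrochloric acid: V = C2·V2/C1 = 8.61 mM × 2174 mL ÷ 1090 mM = 17.17 mL
dipotassium phosphate: 1.46% w/v = 14.6 g/L → 14.6 × 2.174 L = 31.74 g
soluble starch: 21.2 g/L × 2.174 L = 46.09 g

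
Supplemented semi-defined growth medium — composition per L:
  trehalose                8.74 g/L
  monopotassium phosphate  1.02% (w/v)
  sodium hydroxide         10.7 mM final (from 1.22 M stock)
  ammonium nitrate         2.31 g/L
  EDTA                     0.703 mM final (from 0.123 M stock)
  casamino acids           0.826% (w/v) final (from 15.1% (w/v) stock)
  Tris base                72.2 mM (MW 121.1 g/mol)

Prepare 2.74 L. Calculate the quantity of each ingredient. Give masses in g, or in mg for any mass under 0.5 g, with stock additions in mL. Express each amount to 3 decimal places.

Scale factor relative to 1 L: 2.74.
trehalose: 8.74 g/L × 2.74 L = 23.948 g
monopotassium phosphate: 1.02 g per 100 mL × 2740 mL ÷ 100 = 27.948 g
sodium hydroxide: dilute stock: 10.7 mM × 2740 mL ÷ 1220 mM = 24.031 mL
ammonium nitrate: 2.31 g/L × 2.74 L = 6.329 g
EDTA: V = C2·V2/C1 = 0.703 mM × 2740 mL ÷ 123 mM = 15.660 mL
casamino acids: V = C2·V2/C1 = 0.826% ÷ 15.1% × 2740 mL = 149.883 mL
Tris base: 72.2 mmol/L × 121.1 g/mol × 2.74 L ÷ 1000 = 23.957 g

trehalose 23.948 g; monopotassium phosphate 27.948 g; sodium hydroxide 24.031 mL; ammonium nitrate 6.329 g; EDTA 15.660 mL; casamino acids 149.883 mL; Tris base 23.957 g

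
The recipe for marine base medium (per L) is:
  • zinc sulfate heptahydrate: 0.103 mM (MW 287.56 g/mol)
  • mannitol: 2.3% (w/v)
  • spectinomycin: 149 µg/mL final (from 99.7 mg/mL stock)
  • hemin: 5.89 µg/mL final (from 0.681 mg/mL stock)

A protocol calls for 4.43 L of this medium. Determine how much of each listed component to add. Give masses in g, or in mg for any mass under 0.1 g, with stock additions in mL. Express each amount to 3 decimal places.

zinc sulfate heptahydrate 0.131 g; mannitol 101.890 g; spectinomycin 6.621 mL; hemin 38.315 mL

Scale factor relative to 1 L: 4.43.
zinc sulfate heptahydrate: 0.103 mmol/L × 287.56 g/mol × 4.43 L ÷ 1000 = 0.131 g
mannitol: 2.3% w/v = 23 g/L → 23 × 4.43 L = 101.890 g
spectinomycin: C1V1 = C2V2 → 149 µg/mL × 4430 mL ÷ 99700 µg/mL = 6.621 mL
hemin: V = C2·V2/C1 = 5.89 µg/mL × 4430 mL ÷ 681 µg/mL = 38.315 mL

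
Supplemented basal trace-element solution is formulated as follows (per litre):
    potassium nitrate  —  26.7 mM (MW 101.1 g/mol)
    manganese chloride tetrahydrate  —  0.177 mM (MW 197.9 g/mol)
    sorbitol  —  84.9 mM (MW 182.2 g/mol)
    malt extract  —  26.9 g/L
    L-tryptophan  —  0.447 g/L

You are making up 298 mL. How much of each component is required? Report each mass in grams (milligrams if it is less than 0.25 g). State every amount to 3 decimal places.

potassium nitrate 0.804 g; manganese chloride tetrahydrate 10.438 mg; sorbitol 4.610 g; malt extract 8.016 g; L-tryptophan 133.206 mg

Target volume = 298 mL = 0.298 L.
potassium nitrate: 26.7 mmol/L × 101.1 g/mol × 0.298 L ÷ 1000 = 0.804 g
manganese chloride tetrahydrate: 0.177 mmol/L × 197.9 mg/mmol × 0.298 L = 10.438 mg
sorbitol: 84.9 mmol/L × 182.2 g/mol × 0.298 L ÷ 1000 = 4.610 g
malt extract: 26.9 g/L × 0.298 L = 8.016 g
L-tryptophan: 0.447 g/L × 0.298 L = 0.133206 g = 133.206 mg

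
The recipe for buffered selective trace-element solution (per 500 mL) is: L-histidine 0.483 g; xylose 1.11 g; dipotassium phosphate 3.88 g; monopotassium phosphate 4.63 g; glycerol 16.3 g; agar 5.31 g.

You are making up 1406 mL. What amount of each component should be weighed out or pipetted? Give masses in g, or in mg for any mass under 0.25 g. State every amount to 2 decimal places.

L-histidine 1.36 g; xylose 3.12 g; dipotassium phosphate 10.91 g; monopotassium phosphate 13.02 g; glycerol 45.84 g; agar 14.93 g

Scale factor = 1406 mL / 500 mL = 2.812.
L-histidine: 0.483 g × (1406 mL / 500 mL) = 1.36 g
xylose: 1.11 g × (1406 mL / 500 mL) = 3.12 g
dipotassium phosphate: 3.88 g × (1406 mL / 500 mL) = 10.91 g
monopotassium phosphate: 4.63 g × (1406 mL / 500 mL) = 13.02 g
glycerol: 16.3 g × (1406 mL / 500 mL) = 45.84 g
agar: 5.31 g × (1406 mL / 500 mL) = 14.93 g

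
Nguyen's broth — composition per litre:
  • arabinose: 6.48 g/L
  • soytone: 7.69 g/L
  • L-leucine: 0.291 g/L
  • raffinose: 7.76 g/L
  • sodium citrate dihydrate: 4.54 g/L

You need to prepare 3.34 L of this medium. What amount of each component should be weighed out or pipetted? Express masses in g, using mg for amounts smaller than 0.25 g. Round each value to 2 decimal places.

arabinose 21.64 g; soytone 25.68 g; L-leucine 0.97 g; raffinose 25.92 g; sodium citrate dihydrate 15.16 g

Scale factor relative to 1 L: 3.34.
arabinose: 6.48 g/L × 3.34 L = 21.64 g
soytone: 7.69 g/L × 3.34 L = 25.68 g
L-leucine: 0.291 g/L × 3.34 L = 0.97 g
raffinose: 7.76 g/L × 3.34 L = 25.92 g
sodium citrate dihydrate: 4.54 g/L × 3.34 L = 15.16 g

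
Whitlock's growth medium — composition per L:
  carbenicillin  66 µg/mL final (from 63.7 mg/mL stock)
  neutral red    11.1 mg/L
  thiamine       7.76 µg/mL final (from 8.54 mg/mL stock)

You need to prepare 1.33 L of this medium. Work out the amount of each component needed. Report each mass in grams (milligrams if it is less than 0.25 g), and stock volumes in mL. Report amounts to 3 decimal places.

carbenicillin 1.378 mL; neutral red 14.763 mg; thiamine 1.209 mL

Scale factor relative to 1 L: 1.33.
carbenicillin: V = C2·V2/C1 = 66 µg/mL × 1330 mL ÷ 63700 µg/mL = 1.378 mL
neutral red: 11.1 mg/L × 1.33 L = 14.763 mg
thiamine: C1V1 = C2V2 → 7.76 µg/mL × 1330 mL ÷ 8540 µg/mL = 1.209 mL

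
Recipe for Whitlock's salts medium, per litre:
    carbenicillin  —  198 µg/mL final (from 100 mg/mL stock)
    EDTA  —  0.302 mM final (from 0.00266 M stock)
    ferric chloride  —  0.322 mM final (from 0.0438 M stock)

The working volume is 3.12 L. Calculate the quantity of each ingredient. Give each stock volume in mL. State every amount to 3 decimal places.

Working volume: 3.12 L.
carbenicillin: C1V1 = C2V2 → 198 µg/mL × 3120 mL ÷ 100000 µg/mL = 6.178 mL
EDTA: C1V1 = C2V2 → 0.302 mM × 3120 mL ÷ 2.66 mM = 354.226 mL
ferric chloride: C1V1 = C2V2 → 0.322 mM × 3120 mL ÷ 43.8 mM = 22.937 mL

carbenicillin 6.178 mL; EDTA 354.226 mL; ferric chloride 22.937 mL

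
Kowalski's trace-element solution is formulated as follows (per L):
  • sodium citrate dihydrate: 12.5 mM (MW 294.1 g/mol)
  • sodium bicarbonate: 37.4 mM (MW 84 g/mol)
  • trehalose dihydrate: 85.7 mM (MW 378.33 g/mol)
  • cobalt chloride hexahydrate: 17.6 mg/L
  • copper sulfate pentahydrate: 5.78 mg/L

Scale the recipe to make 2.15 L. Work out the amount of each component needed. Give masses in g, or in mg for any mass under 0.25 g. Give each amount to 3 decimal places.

Scale factor relative to 1 L: 2.15.
sodium citrate dihydrate: 12.5 mmol/L × 294.1 g/mol × 2.15 L ÷ 1000 = 7.904 g
sodium bicarbonate: 37.4 mmol/L × 84 g/mol × 2.15 L ÷ 1000 = 6.754 g
trehalose dihydrate: 85.7 mmol/L × 378.33 g/mol × 2.15 L ÷ 1000 = 69.709 g
cobalt chloride hexahydrate: 17.6 mg/L × 2.15 L = 37.840 mg
copper sulfate pentahydrate: 5.78 mg/L × 2.15 L = 12.427 mg

sodium citrate dihydrate 7.904 g; sodium bicarbonate 6.754 g; trehalose dihydrate 69.709 g; cobalt chloride hexahydrate 37.840 mg; copper sulfate pentahydrate 12.427 mg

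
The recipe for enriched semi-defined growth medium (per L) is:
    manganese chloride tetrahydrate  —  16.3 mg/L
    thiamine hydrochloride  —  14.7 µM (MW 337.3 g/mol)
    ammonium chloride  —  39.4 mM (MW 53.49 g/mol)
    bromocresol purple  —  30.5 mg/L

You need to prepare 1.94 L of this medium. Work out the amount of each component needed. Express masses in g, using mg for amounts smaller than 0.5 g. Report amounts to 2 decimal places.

Scale factor relative to 1 L: 1.94.
manganese chloride tetrahydrate: 16.3 mg/L × 1.94 L = 31.62 mg
thiamine hydrochloride: 14.7 µmol/L × 337.3 g/mol × 1.94 L ÷ 1000 = 9.62 mg
ammonium chloride: 39.4 mmol/L × 53.49 g/mol × 1.94 L ÷ 1000 = 4.09 g
bromocresol purple: 30.5 mg/L × 1.94 L = 59.17 mg

manganese chloride tetrahydrate 31.62 mg; thiamine hydrochloride 9.62 mg; ammonium chloride 4.09 g; bromocresol purple 59.17 mg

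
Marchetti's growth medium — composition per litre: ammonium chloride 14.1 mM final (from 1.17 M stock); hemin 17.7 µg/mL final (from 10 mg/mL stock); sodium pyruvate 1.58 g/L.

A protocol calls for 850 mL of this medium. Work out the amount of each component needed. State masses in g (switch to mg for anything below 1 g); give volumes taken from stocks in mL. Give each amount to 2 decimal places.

ammonium chloride 10.24 mL; hemin 1.50 mL; sodium pyruvate 1.34 g

Working volume: 850 mL = 0.85 L.
ammonium chloride: C1V1 = C2V2 → 14.1 mM × 850 mL ÷ 1170 mM = 10.24 mL
hemin: V = C2·V2/C1 = 17.7 µg/mL × 850 mL ÷ 10000 µg/mL = 1.50 mL
sodium pyruvate: 1.58 g/L × 0.85 L = 1.34 g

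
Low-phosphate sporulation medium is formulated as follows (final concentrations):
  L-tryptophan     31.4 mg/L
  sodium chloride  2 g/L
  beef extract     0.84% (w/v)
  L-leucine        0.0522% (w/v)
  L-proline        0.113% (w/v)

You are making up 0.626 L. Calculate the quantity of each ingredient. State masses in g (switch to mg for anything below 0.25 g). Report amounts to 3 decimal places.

L-tryptophan 19.656 mg; sodium chloride 1.252 g; beef extract 5.258 g; L-leucine 0.327 g; L-proline 0.707 g

Scale factor relative to 1 L: 0.626.
L-tryptophan: 31.4 mg/L × 0.626 L = 19.656 mg
sodium chloride: 2 g/L × 0.626 L = 1.252 g
beef extract: 0.84% w/v = 8.4 g/L → 8.4 × 0.626 L = 5.258 g
L-leucine: 0.0522 g per 100 mL × 626 mL ÷ 100 = 0.327 g
L-proline: 0.113% w/v = 1.13 g/L → 1.13 × 0.626 L = 0.707 g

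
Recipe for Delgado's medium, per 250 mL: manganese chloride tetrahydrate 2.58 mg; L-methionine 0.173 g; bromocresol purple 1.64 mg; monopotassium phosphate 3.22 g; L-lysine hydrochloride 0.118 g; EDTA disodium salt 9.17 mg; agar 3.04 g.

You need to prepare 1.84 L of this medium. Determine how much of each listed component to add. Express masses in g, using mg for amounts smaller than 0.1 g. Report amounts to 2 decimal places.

manganese chloride tetrahydrate 18.99 mg; L-methionine 1.27 g; bromocresol purple 12.07 mg; monopotassium phosphate 23.70 g; L-lysine hydrochloride 0.87 g; EDTA disodium salt 67.49 mg; agar 22.37 g

Ratio of target to recipe volume: 1840 / 250 = 7.36.
manganese chloride tetrahydrate: 2.58 mg × (1840 mL / 250 mL) = 18.99 mg
L-methionine: 0.173 g × (1840 mL / 250 mL) = 1.27 g
bromocresol purple: 1.64 mg × (1840 mL / 250 mL) = 12.07 mg
monopotassium phosphate: 3.22 g × (1840 mL / 250 mL) = 23.70 g
L-lysine hydrochloride: 0.118 g × (1840 mL / 250 mL) = 0.87 g
EDTA disodium salt: 9.17 mg × (1840 mL / 250 mL) = 67.49 mg
agar: 3.04 g × (1840 mL / 250 mL) = 22.37 g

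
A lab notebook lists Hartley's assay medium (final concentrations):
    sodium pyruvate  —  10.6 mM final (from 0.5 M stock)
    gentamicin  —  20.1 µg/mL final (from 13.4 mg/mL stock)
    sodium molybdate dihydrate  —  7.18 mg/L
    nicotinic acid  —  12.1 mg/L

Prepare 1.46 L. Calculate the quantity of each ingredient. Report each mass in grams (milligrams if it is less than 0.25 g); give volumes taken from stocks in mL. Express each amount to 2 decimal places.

sodium pyruvate 30.95 mL; gentamicin 2.19 mL; sodium molybdate dihydrate 10.48 mg; nicotinic acid 17.67 mg

Scale factor relative to 1 L: 1.46.
sodium pyruvate: C1V1 = C2V2 → 10.6 mM × 1460 mL ÷ 500 mM = 30.95 mL
gentamicin: dilute stock: 20.1 µg/mL × 1460 mL ÷ 13400 µg/mL = 2.19 mL
sodium molybdate dihydrate: 7.18 mg/L × 1.46 L = 10.48 mg
nicotinic acid: 12.1 mg/L × 1.46 L = 17.67 mg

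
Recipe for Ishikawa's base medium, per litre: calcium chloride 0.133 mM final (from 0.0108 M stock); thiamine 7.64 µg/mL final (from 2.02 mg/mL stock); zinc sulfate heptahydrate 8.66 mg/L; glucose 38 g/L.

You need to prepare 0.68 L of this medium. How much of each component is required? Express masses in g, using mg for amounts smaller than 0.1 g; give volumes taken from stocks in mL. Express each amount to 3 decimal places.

calcium chloride 8.374 mL; thiamine 2.572 mL; zinc sulfate heptahydrate 5.889 mg; glucose 25.840 g

Working volume: 0.68 L.
calcium chloride: dilute stock: 0.133 mM × 680 mL ÷ 10.8 mM = 8.374 mL
thiamine: C1V1 = C2V2 → 7.64 µg/mL × 680 mL ÷ 2020 µg/mL = 2.572 mL
zinc sulfate heptahydrate: 8.66 mg/L × 0.68 L = 5.889 mg
glucose: 38 g/L × 0.68 L = 25.840 g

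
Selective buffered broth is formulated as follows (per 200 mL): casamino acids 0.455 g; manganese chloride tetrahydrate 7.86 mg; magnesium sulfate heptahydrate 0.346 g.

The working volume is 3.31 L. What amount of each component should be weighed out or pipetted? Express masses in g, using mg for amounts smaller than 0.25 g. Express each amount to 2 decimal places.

casamino acids 7.53 g; manganese chloride tetrahydrate 130.08 mg; magnesium sulfate heptahydrate 5.73 g

Ratio of target to recipe volume: 3310 / 200 = 16.55.
casamino acids: 0.455 g × (3310 mL / 200 mL) = 7.53 g
manganese chloride tetrahydrate: 7.86 mg × (3310 mL / 200 mL) = 130.08 mg
magnesium sulfate heptahydrate: 0.346 g × (3310 mL / 200 mL) = 5.73 g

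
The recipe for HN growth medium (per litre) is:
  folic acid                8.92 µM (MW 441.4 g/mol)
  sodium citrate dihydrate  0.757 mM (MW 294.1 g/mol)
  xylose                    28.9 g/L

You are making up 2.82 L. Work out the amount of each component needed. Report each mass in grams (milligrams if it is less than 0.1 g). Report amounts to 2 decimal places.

folic acid 11.10 mg; sodium citrate dihydrate 0.63 g; xylose 81.50 g

Working volume: 2.82 L.
folic acid: 8.92 µmol/L × 441.4 g/mol × 2.82 L ÷ 1000 = 11.10 mg
sodium citrate dihydrate: 0.757 mmol/L × 294.1 g/mol × 2.82 L ÷ 1000 = 0.63 g
xylose: 28.9 g/L × 2.82 L = 81.50 g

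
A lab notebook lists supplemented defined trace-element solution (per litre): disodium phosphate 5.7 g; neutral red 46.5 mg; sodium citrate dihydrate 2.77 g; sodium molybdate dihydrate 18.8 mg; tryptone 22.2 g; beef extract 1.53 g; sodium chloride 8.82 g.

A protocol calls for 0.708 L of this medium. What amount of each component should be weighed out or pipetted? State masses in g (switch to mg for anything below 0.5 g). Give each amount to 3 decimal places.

Ratio of target to recipe volume: 708 / 1000 = 0.708.
disodium phosphate: 5.7 g × (708 mL / 1000 mL) = 4.036 g
neutral red: 46.5 mg × (708 mL / 1000 mL) = 32.922 mg
sodium citrate dihydrate: 2.77 g × (708 mL / 1000 mL) = 1.961 g
sodium molybdate dihydrate: 18.8 mg × (708 mL / 1000 mL) = 13.310 mg
tryptone: 22.2 g × (708 mL / 1000 mL) = 15.718 g
beef extract: 1.53 g × (708 mL / 1000 mL) = 1.083 g
sodium chloride: 8.82 g × (708 mL / 1000 mL) = 6.245 g

disodium phosphate 4.036 g; neutral red 32.922 mg; sodium citrate dihydrate 1.961 g; sodium molybdate dihydrate 13.310 mg; tryptone 15.718 g; beef extract 1.083 g; sodium chloride 6.245 g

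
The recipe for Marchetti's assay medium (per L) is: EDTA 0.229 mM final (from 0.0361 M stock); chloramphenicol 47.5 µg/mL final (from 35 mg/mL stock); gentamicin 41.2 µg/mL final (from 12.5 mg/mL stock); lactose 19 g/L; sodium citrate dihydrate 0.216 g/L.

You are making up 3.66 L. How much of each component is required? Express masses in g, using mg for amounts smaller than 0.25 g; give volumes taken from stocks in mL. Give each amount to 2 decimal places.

EDTA 23.22 mL; chloramphenicol 4.97 mL; gentamicin 12.06 mL; lactose 69.54 g; sodium citrate dihydrate 0.79 g

Scale factor relative to 1 L: 3.66.
EDTA: dilute stock: 0.229 mM × 3660 mL ÷ 36.1 mM = 23.22 mL
chloramphenicol: C1V1 = C2V2 → 47.5 µg/mL × 3660 mL ÷ 35000 µg/mL = 4.97 mL
gentamicin: dilute stock: 41.2 µg/mL × 3660 mL ÷ 12500 µg/mL = 12.06 mL
lactose: 19 g/L × 3.66 L = 69.54 g
sodium citrate dihydrate: 0.216 g/L × 3.66 L = 0.79 g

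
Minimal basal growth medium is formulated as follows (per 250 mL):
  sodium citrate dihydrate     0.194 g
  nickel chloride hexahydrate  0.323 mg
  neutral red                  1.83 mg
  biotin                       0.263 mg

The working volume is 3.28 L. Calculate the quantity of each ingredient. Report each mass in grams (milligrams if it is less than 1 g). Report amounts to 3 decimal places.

sodium citrate dihydrate 2.545 g; nickel chloride hexahydrate 4.238 mg; neutral red 24.010 mg; biotin 3.451 mg

Scale factor = 3280 mL / 250 mL = 13.12.
sodium citrate dihydrate: 0.194 g × (3280 mL / 250 mL) = 2.545 g
nickel chloride hexahydrate: 0.323 mg × (3280 mL / 250 mL) = 4.238 mg
neutral red: 1.83 mg × (3280 mL / 250 mL) = 24.010 mg
biotin: 0.263 mg × (3280 mL / 250 mL) = 3.451 mg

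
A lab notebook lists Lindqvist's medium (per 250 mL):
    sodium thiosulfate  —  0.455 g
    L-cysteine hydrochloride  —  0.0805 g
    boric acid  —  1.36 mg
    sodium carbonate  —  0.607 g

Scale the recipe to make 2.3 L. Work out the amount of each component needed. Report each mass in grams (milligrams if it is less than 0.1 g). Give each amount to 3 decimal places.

sodium thiosulfate 4.186 g; L-cysteine hydrochloride 0.741 g; boric acid 12.512 mg; sodium carbonate 5.584 g

Ratio of target to recipe volume: 2300 / 250 = 9.2.
sodium thiosulfate: 0.455 g × (2300 mL / 250 mL) = 4.186 g
L-cysteine hydrochloride: 0.0805 g × (2300 mL / 250 mL) = 0.741 g
boric acid: 1.36 mg × (2300 mL / 250 mL) = 12.512 mg
sodium carbonate: 0.607 g × (2300 mL / 250 mL) = 5.584 g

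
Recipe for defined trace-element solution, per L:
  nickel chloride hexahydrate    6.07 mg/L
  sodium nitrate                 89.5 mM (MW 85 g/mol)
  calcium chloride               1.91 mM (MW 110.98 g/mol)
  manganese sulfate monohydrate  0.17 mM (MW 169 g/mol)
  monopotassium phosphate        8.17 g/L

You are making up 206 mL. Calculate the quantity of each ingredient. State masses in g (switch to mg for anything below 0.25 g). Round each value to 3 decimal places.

Scale factor relative to 1 L: 0.206.
nickel chloride hexahydrate: 6.07 mg/L × 0.206 L = 1.250 mg
sodium nitrate: 89.5 mmol/L × 85 g/mol × 0.206 L ÷ 1000 = 1.567 g
calcium chloride: 1.91 mmol/L × 110.98 mg/mmol × 0.206 L = 43.666 mg
manganese sulfate monohydrate: 0.17 mmol/L × 169 mg/mmol × 0.206 L = 5.918 mg
monopotassium phosphate: 8.17 g/L × 0.206 L = 1.683 g

nickel chloride hexahydrate 1.250 mg; sodium nitrate 1.567 g; calcium chloride 43.666 mg; manganese sulfate monohydrate 5.918 mg; monopotassium phosphate 1.683 g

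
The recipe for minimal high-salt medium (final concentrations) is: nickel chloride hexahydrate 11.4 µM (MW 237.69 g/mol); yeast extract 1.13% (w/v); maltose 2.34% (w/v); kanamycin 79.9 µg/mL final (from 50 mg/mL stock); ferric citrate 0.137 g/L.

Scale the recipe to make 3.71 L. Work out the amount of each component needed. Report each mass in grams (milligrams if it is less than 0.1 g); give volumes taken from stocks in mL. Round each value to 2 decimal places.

Working volume: 3.71 L.
nickel chloride hexahydrate: 11.4 µmol/L × 237.69 g/mol × 3.71 L ÷ 1000 = 10.05 mg
yeast extract: 1.13 g per 100 mL × 3710 mL ÷ 100 = 41.92 g
maltose: 2.34 g per 100 mL × 3710 mL ÷ 100 = 86.81 g
kanamycin: C1V1 = C2V2 → 79.9 µg/mL × 3710 mL ÷ 50000 µg/mL = 5.93 mL
ferric citrate: 0.137 g/L × 3.71 L = 0.51 g

nickel chloride hexahydrate 10.05 mg; yeast extract 41.92 g; maltose 86.81 g; kanamycin 5.93 mL; ferric citrate 0.51 g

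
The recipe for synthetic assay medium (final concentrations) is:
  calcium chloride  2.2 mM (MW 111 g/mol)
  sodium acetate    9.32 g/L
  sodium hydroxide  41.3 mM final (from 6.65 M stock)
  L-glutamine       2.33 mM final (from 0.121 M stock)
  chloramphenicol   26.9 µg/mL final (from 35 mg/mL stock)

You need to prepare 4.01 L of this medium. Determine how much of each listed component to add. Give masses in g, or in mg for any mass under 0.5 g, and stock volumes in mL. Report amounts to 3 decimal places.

Working volume: 4.01 L.
calcium chloride: 2.2 mmol/L × 111 g/mol × 4.01 L ÷ 1000 = 0.979 g
sodium acetate: 9.32 g/L × 4.01 L = 37.373 g
sodium hydroxide: V = C2·V2/C1 = 41.3 mM × 4010 mL ÷ 6650 mM = 24.904 mL
L-glutamine: V = C2·V2/C1 = 2.33 mM × 4010 mL ÷ 121 mM = 77.217 mL
chloramphenicol: dilute stock: 26.9 µg/mL × 4010 mL ÷ 35000 µg/mL = 3.082 mL

calcium chloride 0.979 g; sodium acetate 37.373 g; sodium hydroxide 24.904 mL; L-glutamine 77.217 mL; chloramphenicol 3.082 mL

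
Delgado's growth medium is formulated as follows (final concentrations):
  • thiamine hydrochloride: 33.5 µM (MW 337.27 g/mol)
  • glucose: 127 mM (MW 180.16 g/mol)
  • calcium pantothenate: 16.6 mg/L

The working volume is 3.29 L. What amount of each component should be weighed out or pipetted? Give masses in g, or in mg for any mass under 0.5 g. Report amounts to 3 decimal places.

Scale factor relative to 1 L: 3.29.
thiamine hydrochloride: 33.5 µmol/L × 337.27 g/mol × 3.29 L ÷ 1000 = 37.172 mg
glucose: 127 mmol/L × 180.16 g/mol × 3.29 L ÷ 1000 = 75.276 g
calcium pantothenate: 16.6 mg/L × 3.29 L = 54.614 mg

thiamine hydrochloride 37.172 mg; glucose 75.276 g; calcium pantothenate 54.614 mg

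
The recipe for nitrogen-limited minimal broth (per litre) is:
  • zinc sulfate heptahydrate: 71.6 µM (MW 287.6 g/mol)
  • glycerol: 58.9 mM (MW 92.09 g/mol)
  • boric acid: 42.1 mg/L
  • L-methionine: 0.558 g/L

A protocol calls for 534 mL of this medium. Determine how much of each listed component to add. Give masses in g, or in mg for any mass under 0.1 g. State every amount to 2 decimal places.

zinc sulfate heptahydrate 11.00 mg; glycerol 2.90 g; boric acid 22.48 mg; L-methionine 0.30 g

Target volume = 534 mL = 0.534 L.
zinc sulfate heptahydrate: 71.6 µmol/L × 287.6 g/mol × 0.534 L ÷ 1000 = 11.00 mg
glycerol: 58.9 mmol/L × 92.09 g/mol × 0.534 L ÷ 1000 = 2.90 g
boric acid: 42.1 mg/L × 0.534 L = 22.48 mg
L-methionine: 0.558 g/L × 0.534 L = 0.30 g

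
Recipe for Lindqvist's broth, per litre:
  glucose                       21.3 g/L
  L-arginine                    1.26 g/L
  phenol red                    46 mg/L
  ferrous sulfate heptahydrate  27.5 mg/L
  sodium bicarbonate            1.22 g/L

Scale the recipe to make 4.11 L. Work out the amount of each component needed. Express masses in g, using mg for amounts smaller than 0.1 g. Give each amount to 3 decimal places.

Scale factor relative to 1 L: 4.11.
glucose: 21.3 g/L × 4.11 L = 87.543 g
L-arginine: 1.26 g/L × 4.11 L = 5.179 g
phenol red: 46 mg/L × 4.11 L = 189.06 mg = 0.189 g
ferrous sulfate heptahydrate: 27.5 mg/L × 4.11 L = 113.025 mg = 0.113 g
sodium bicarbonate: 1.22 g/L × 4.11 L = 5.014 g

glucose 87.543 g; L-arginine 5.179 g; phenol red 0.189 g; ferrous sulfate heptahydrate 0.113 g; sodium bicarbonate 5.014 g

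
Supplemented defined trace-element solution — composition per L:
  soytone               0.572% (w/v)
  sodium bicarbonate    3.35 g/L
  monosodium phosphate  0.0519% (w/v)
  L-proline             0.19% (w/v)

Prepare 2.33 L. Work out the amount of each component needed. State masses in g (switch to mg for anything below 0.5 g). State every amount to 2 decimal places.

soytone 13.33 g; sodium bicarbonate 7.81 g; monosodium phosphate 1.21 g; L-proline 4.43 g

Working volume: 2.33 L.
soytone: 0.572 g per 100 mL × 2330 mL ÷ 100 = 13.33 g
sodium bicarbonate: 3.35 g/L × 2.33 L = 7.81 g
monosodium phosphate: 0.0519% w/v = 0.519 g/L → 0.519 × 2.33 L = 1.21 g
L-proline: 0.19 g per 100 mL × 2330 mL ÷ 100 = 4.43 g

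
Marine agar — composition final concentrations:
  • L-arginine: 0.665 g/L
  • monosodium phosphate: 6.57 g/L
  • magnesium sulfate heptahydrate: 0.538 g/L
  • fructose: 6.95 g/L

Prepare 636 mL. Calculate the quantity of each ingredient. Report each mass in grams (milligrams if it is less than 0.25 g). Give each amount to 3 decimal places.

L-arginine 0.423 g; monosodium phosphate 4.179 g; magnesium sulfate heptahydrate 0.342 g; fructose 4.420 g

Target volume = 636 mL = 0.636 L.
L-arginine: 0.665 g/L × 0.636 L = 0.423 g
monosodium phosphate: 6.57 g/L × 0.636 L = 4.179 g
magnesium sulfate heptahydrate: 0.538 g/L × 0.636 L = 0.342 g
fructose: 6.95 g/L × 0.636 L = 4.420 g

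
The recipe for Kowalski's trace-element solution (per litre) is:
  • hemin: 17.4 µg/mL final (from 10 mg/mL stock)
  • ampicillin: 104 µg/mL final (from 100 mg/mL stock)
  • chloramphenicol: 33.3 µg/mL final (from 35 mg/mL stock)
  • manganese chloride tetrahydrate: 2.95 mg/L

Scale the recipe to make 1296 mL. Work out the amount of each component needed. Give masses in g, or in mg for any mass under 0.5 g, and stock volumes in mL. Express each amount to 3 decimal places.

Target volume = 1296 mL = 1.296 L.
hemin: C1V1 = C2V2 → 17.4 µg/mL × 1296 mL ÷ 10000 µg/mL = 2.255 mL
ampicillin: C1V1 = C2V2 → 104 µg/mL × 1296 mL ÷ 100000 µg/mL = 1.348 mL
chloramphenicol: C1V1 = C2V2 → 33.3 µg/mL × 1296 mL ÷ 35000 µg/mL = 1.233 mL
manganese chloride tetrahydrate: 2.95 mg/L × 1.296 L = 3.823 mg

hemin 2.255 mL; ampicillin 1.348 mL; chloramphenicol 1.233 mL; manganese chloride tetrahydrate 3.823 mg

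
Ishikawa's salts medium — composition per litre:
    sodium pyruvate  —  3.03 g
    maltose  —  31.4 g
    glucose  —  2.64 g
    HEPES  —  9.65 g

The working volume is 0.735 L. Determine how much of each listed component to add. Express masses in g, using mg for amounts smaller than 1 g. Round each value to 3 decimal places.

Ratio of target to recipe volume: 735 / 1000 = 0.735.
sodium pyruvate: 3.03 g × (735 mL / 1000 mL) = 2.227 g
maltose: 31.4 g × (735 mL / 1000 mL) = 23.079 g
glucose: 2.64 g × (735 mL / 1000 mL) = 1.940 g
HEPES: 9.65 g × (735 mL / 1000 mL) = 7.093 g

sodium pyruvate 2.227 g; maltose 23.079 g; glucose 1.940 g; HEPES 7.093 g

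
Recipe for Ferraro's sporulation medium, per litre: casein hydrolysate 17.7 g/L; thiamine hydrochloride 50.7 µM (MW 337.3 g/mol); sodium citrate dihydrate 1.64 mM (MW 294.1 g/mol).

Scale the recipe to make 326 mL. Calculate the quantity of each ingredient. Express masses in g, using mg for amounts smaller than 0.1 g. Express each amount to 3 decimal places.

casein hydrolysate 5.770 g; thiamine hydrochloride 5.575 mg; sodium citrate dihydrate 0.157 g

Scale factor relative to 1 L: 0.326.
casein hydrolysate: 17.7 g/L × 0.326 L = 5.770 g
thiamine hydrochloride: 50.7 µmol/L × 337.3 g/mol × 0.326 L ÷ 1000 = 5.575 mg
sodium citrate dihydrate: 1.64 mmol/L × 294.1 g/mol × 0.326 L ÷ 1000 = 0.157 g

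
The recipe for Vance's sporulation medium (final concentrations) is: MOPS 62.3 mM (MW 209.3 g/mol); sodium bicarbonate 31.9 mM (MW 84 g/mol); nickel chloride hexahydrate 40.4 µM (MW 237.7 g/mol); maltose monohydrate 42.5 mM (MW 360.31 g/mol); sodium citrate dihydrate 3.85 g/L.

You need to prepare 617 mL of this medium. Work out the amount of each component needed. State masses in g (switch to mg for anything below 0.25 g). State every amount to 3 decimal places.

Working volume: 617 mL = 0.617 L.
MOPS: 62.3 mmol/L × 209.3 g/mol × 0.617 L ÷ 1000 = 8.045 g
sodium bicarbonate: 31.9 mmol/L × 84 g/mol × 0.617 L ÷ 1000 = 1.653 g
nickel chloride hexahydrate: 40.4 µmol/L × 237.7 g/mol × 0.617 L ÷ 1000 = 5.925 mg
maltose monohydrate: 42.5 mmol/L × 360.31 g/mol × 0.617 L ÷ 1000 = 9.448 g
sodium citrate dihydrate: 3.85 g/L × 0.617 L = 2.375 g

MOPS 8.045 g; sodium bicarbonate 1.653 g; nickel chloride hexahydrate 5.925 mg; maltose monohydrate 9.448 g; sodium citrate dihydrate 2.375 g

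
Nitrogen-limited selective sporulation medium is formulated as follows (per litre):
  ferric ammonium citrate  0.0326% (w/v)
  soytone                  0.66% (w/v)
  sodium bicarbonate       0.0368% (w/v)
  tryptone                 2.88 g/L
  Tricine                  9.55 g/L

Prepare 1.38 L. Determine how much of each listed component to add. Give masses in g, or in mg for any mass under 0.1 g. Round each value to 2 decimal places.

ferric ammonium citrate 0.45 g; soytone 9.11 g; sodium bicarbonate 0.51 g; tryptone 3.97 g; Tricine 13.18 g

Working volume: 1.38 L.
ferric ammonium citrate: 0.0326% w/v = 0.326 g/L → 0.326 × 1.38 L = 0.45 g
soytone: 0.66% w/v = 6.6 g/L → 6.6 × 1.38 L = 9.11 g
sodium bicarbonate: 0.0368% w/v = 0.368 g/L → 0.368 × 1.38 L = 0.51 g
tryptone: 2.88 g/L × 1.38 L = 3.97 g
Tricine: 9.55 g/L × 1.38 L = 13.18 g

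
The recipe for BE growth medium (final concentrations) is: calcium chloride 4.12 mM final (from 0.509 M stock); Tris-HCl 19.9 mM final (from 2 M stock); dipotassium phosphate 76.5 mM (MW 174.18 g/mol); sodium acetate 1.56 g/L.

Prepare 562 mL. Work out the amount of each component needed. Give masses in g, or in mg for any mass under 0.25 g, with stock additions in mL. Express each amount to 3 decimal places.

Working volume: 562 mL = 0.562 L.
calcium chloride: dilute stock: 4.12 mM × 562 mL ÷ 509 mM = 4.549 mL
Tris-HCl: V = C2·V2/C1 = 19.9 mM × 562 mL ÷ 2000 mM = 5.592 mL
dipotassium phosphate: 76.5 mmol/L × 174.18 g/mol × 0.562 L ÷ 1000 = 7.489 g
sodium acetate: 1.56 g/L × 0.562 L = 0.877 g

calcium chloride 4.549 mL; Tris-HCl 5.592 mL; dipotassium phosphate 7.489 g; sodium acetate 0.877 g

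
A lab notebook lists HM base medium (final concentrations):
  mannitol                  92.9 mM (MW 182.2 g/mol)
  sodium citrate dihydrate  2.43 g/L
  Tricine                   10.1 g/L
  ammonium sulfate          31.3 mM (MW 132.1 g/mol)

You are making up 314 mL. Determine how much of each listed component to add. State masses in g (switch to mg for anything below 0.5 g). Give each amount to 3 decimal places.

Target volume = 314 mL = 0.314 L.
mannitol: 92.9 mmol/L × 182.2 g/mol × 0.314 L ÷ 1000 = 5.315 g
sodium citrate dihydrate: 2.43 g/L × 0.314 L = 0.763 g
Tricine: 10.1 g/L × 0.314 L = 3.171 g
ammonium sulfate: 31.3 mmol/L × 132.1 g/mol × 0.314 L ÷ 1000 = 1.298 g

mannitol 5.315 g; sodium citrate dihydrate 0.763 g; Tricine 3.171 g; ammonium sulfate 1.298 g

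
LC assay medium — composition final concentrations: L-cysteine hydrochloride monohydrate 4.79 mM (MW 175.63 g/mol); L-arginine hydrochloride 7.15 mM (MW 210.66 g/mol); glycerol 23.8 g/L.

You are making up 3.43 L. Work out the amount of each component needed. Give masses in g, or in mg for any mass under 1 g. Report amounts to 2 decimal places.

L-cysteine hydrochloride monohydrate 2.89 g; L-arginine hydrochloride 5.17 g; glycerol 81.63 g

Working volume: 3.43 L.
L-cysteine hydrochloride monohydrate: 4.79 mmol/L × 175.63 g/mol × 3.43 L ÷ 1000 = 2.89 g
L-arginine hydrochloride: 7.15 mmol/L × 210.66 g/mol × 3.43 L ÷ 1000 = 5.17 g
glycerol: 23.8 g/L × 3.43 L = 81.63 g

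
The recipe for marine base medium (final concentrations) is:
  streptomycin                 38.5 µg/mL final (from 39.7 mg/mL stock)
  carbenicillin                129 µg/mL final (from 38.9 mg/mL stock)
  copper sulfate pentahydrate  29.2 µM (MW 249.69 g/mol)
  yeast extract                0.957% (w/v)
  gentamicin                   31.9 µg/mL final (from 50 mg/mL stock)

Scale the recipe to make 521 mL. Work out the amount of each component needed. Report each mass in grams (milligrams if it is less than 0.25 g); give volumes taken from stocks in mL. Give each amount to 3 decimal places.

Scale factor relative to 1 L: 0.521.
streptomycin: V = C2·V2/C1 = 38.5 µg/mL × 521 mL ÷ 39700 µg/mL = 0.505 mL
carbenicillin: dilute stock: 129 µg/mL × 521 mL ÷ 38900 µg/mL = 1.728 mL
copper sulfate pentahydrate: 29.2 µmol/L × 249.69 g/mol × 0.521 L ÷ 1000 = 3.799 mg
yeast extract: 0.957% w/v = 9.57 g/L → 9.57 × 0.521 L = 4.986 g
gentamicin: dilute stock: 31.9 µg/mL × 521 mL ÷ 50000 µg/mL = 0.332 mL

streptomycin 0.505 mL; carbenicillin 1.728 mL; copper sulfate pentahydrate 3.799 mg; yeast extract 4.986 g; gentamicin 0.332 mL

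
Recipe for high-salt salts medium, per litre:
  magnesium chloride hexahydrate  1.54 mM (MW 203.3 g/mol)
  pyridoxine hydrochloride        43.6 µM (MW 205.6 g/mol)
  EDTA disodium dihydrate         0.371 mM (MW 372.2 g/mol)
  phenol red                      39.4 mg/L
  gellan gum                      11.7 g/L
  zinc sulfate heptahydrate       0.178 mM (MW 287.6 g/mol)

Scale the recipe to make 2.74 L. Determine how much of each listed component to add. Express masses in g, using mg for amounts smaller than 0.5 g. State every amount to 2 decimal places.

magnesium chloride hexahydrate 0.86 g; pyridoxine hydrochloride 24.56 mg; EDTA disodium dihydrate 378.36 mg; phenol red 107.96 mg; gellan gum 32.06 g; zinc sulfate heptahydrate 140.27 mg

Scale factor relative to 1 L: 2.74.
magnesium chloride hexahydrate: 1.54 mmol/L × 203.3 g/mol × 2.74 L ÷ 1000 = 0.86 g
pyridoxine hydrochloride: 43.6 µmol/L × 205.6 g/mol × 2.74 L ÷ 1000 = 24.56 mg
EDTA disodium dihydrate: 0.371 mmol/L × 372.2 mg/mmol × 2.74 L = 378.36 mg
phenol red: 39.4 mg/L × 2.74 L = 107.96 mg
gellan gum: 11.7 g/L × 2.74 L = 32.06 g
zinc sulfate heptahydrate: 0.178 mmol/L × 287.6 mg/mmol × 2.74 L = 140.27 mg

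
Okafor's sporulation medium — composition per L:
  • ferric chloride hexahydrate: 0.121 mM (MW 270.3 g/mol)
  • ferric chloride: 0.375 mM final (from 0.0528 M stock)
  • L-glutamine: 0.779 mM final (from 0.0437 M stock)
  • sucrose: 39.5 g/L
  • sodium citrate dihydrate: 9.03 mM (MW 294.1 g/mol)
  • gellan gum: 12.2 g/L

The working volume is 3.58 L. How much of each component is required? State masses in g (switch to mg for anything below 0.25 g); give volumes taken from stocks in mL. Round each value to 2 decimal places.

ferric chloride hexahydrate 117.09 mg; ferric chloride 25.43 mL; L-glutamine 63.82 mL; sucrose 141.41 g; sodium citrate dihydrate 9.51 g; gellan gum 43.68 g

Scale factor relative to 1 L: 3.58.
ferric chloride hexahydrate: 0.121 mmol/L × 270.3 mg/mmol × 3.58 L = 117.09 mg
ferric chloride: dilute stock: 0.375 mM × 3580 mL ÷ 52.8 mM = 25.43 mL
L-glutamine: V = C2·V2/C1 = 0.779 mM × 3580 mL ÷ 43.7 mM = 63.82 mL
sucrose: 39.5 g/L × 3.58 L = 141.41 g
sodium citrate dihydrate: 9.03 mmol/L × 294.1 g/mol × 3.58 L ÷ 1000 = 9.51 g
gellan gum: 12.2 g/L × 3.58 L = 43.68 g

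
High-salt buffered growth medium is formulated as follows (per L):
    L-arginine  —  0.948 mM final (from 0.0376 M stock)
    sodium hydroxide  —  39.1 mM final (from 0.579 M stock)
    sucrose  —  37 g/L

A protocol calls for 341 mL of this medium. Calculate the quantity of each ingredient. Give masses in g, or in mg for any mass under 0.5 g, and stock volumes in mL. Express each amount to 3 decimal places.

L-arginine 8.598 mL; sodium hydroxide 23.028 mL; sucrose 12.617 g

Target volume = 341 mL = 0.341 L.
L-arginine: dilute stock: 0.948 mM × 341 mL ÷ 37.6 mM = 8.598 mL
sodium hydroxide: dilute stock: 39.1 mM × 341 mL ÷ 579 mM = 23.028 mL
sucrose: 37 g/L × 0.341 L = 12.617 g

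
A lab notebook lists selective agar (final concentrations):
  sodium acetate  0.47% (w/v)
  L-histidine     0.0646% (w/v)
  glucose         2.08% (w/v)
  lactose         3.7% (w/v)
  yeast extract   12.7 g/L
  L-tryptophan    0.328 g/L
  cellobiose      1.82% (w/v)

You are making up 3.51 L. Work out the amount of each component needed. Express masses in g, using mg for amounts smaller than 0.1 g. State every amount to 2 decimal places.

Scale factor relative to 1 L: 3.51.
sodium acetate: 0.47% w/v = 4.7 g/L → 4.7 × 3.51 L = 16.50 g
L-histidine: 0.0646% w/v = 0.646 g/L → 0.646 × 3.51 L = 2.27 g
glucose: 2.08 g per 100 mL × 3510 mL ÷ 100 = 73.01 g
lactose: 3.7 g per 100 mL × 3510 mL ÷ 100 = 129.87 g
yeast extract: 12.7 g/L × 3.51 L = 44.58 g
L-tryptophan: 0.328 g/L × 3.51 L = 1.15 g
cellobiose: 1.82 g per 100 mL × 3510 mL ÷ 100 = 63.88 g

sodium acetate 16.50 g; L-histidine 2.27 g; glucose 73.01 g; lactose 129.87 g; yeast extract 44.58 g; L-tryptophan 1.15 g; cellobiose 63.88 g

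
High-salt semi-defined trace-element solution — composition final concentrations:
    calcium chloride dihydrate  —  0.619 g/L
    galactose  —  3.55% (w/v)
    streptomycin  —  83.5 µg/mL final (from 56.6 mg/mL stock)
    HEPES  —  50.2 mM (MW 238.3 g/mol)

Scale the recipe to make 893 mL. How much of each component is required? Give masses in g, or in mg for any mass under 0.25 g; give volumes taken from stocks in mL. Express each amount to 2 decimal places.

calcium chloride dihydrate 0.55 g; galactose 31.70 g; streptomycin 1.32 mL; HEPES 10.68 g

Target volume = 893 mL = 0.893 L.
calcium chloride dihydrate: 0.619 g/L × 0.893 L = 0.55 g
galactose: 3.55% w/v = 35.5 g/L → 35.5 × 0.893 L = 31.70 g
streptomycin: dilute stock: 83.5 µg/mL × 893 mL ÷ 56600 µg/mL = 1.32 mL
HEPES: 50.2 mmol/L × 238.3 g/mol × 0.893 L ÷ 1000 = 10.68 g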